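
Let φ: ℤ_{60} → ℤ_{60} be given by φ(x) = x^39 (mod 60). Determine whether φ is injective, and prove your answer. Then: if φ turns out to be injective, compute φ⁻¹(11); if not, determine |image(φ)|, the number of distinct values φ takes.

φ(0) = 0^39 = 0.
φ(30): Repeated squaring mod 60: 30^1 ≡ 30, 30^2 ≡ 30² = 900 ≡ 0, 30^4 ≡ 0² = 0, 30^8 ≡ 0² = 0, 30^16 ≡ 0² = 0, 30^32 ≡ 0² = 0. Since 39 = 32 + 4 + 2 + 1, 30^39 ≡ 0·0·0·30: 0·0 = 0, then 0·0 = 0, then 0·30 = 0. So 30^39 ≡ 0 (mod 60).
So φ(0) = φ(30) = 0 while 0 ≠ 30, therefore φ is not injective.
Since φ is not injective, we determine |image(φ)|. Computing x^39 mod 60 for each x (by repeated squaring, reducing mod 60 at every step), the values φ(0), φ(1), …, φ(59) are: 0, 1, 8, 27, 4, 5, 36, 43, 32, 9, 40, 11, 48, 37, 44, 15, 16, 53, 12, 19, 20, 21, 28, 47, 24, 25, 56, 3, 52, 29, 0, 31, 8, 57, 4, 35, 36, 13, 32, 39, 40, 41, 48, 7, 44, 45, 16, 23, 12, 49, 20, 51, 28, 17, 24, 55, 56, 33, 52, 59.
The distinct values are {0, 1, 3, 4, 5, 7, 8, 9, 11, 12, 13, 15, 16, 17, 19, 20, 21, 23, 24, 25, 27, 28, 29, 31, 32, 33, 35, 36, 37, 39, 40, 41, 43, 44, 45, 47, 48, 49, 51, 52, 53, 55, 56, 57, 59}; there are 45 of them.

45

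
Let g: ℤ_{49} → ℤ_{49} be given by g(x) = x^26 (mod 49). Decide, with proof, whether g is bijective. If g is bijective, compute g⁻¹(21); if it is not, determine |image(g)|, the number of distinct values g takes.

g(0) = 0^26 = 0.
g(7): Repeated squaring mod 49: 7^1 ≡ 7, 7^2 ≡ 7² = 49 ≡ 0, 7^4 ≡ 0² = 0, 7^8 ≡ 0² = 0, 7^16 ≡ 0² = 0. Since 26 = 16 + 8 + 2, 7^26 ≡ 0·0·0: 0·0 = 0, then 0·0 = 0. So 7^26 ≡ 0 (mod 49).
So g(0) = g(7) = 0 while 0 ≠ 7, therefore g is not injective, hence not bijective.
Since g is not bijective, we determine |image(g)|. Computing x^26 mod 49 for each x (by repeated squaring, reducing mod 49 at every step), the values g(0), g(1), …, g(48) are: 0, 1, 32, 2, 44, 11, 15, 0, 36, 4, 9, 37, 39, 29, 0, 22, 25, 16, 30, 18, 43, 0, 8, 46, 23, 23, 46, 8, 0, 43, 18, 30, 16, 25, 22, 0, 29, 39, 37, 9, 4, 36, 0, 15, 11, 44, 2, 32, 1.
The distinct values are {0, 1, 2, 4, 8, 9, 11, 15, 16, 18, 22, 23, 25, 29, 30, 32, 36, 37, 39, 43, 44, 46}; there are 22 of them.

22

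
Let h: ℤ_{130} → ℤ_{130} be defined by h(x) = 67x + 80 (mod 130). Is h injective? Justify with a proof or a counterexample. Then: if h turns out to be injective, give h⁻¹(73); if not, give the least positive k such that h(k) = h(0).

29

By definition, h is injective if h(x_1) = h(x_2) implies x_1 = x_2.
Suppose h(x_1) = h(x_2) in ℤ_{130}. Then 67x_1 + 80 ≡ 67x_2 + 80 (mod 130), therefore 67(x_1 − x_2) ≡ 0 (mod 130).
Since gcd(67, 130) = 1, 67 is invertible modulo 130, thus x_1 − x_2 ≡ 0 (mod 130), i.e. x_1 = x_2.
Thus h is injective.
We now compute 67⁻¹ mod 130 explicitly. Euclid's algorithm: 130 = 1·67 + 63, 67 = 1·63 + 4, 63 = 15·4 + 3, 4 = 1·3 + 1; back-substituting gives 1 = 33·67 − 17·130, so 67⁻¹ ≡ 33 (mod 130).
Since h is injective, we compute h⁻¹(73): solve 67x + 80 ≡ 73 (mod 130), i.e. 67x ≡ 123 (mod 130).
Multiplying by 67⁻¹ = 33 gives x ≡ 33·123 = 4059 = 31·130 + 29 ≡ 29 (mod 130).
Check: h(29) = 67·29 + 80 = 2023 = 15·130 + 73 ≡ 73 (mod 130).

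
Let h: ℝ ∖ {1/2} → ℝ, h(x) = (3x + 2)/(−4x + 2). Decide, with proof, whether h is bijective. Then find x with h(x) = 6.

If h(x) = −3/4, cross-multiplying gives −4(3x + 2) = 3(−4x + 2), which simplifies to −8 = 6 — false.  So −3/4 has no preimage and h is not surjective.
So h is not bijective.
Solving h(x) = 6: cross-multiplying gives 3x + 2 = 6(−4x + 2), which rearranges to 27x = 10, so x = 10/27.

10/27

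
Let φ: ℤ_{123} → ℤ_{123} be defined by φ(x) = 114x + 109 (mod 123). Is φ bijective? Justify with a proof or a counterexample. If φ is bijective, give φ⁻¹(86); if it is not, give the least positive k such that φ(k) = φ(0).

41

Recall: φ is injective when φ(u) = φ(v) forces u = v.
We have gcd(114, 123) = 3 > 1. Taking u = 0 and v = 41: φ(0) = 109 and φ(41) = 114·41 + 109 = 4783 ≡ 109 (mod 123).
So φ(0) = φ(41) while 0 ≠ 41, therefore φ is not injective, hence not bijective.
Since φ is not bijective, we find the least positive k with φ(k) = φ(0): this means 114k ≡ 0 (mod 123), i.e. 123 ∣ 114k. Since gcd(114, 123) = 3, dividing through by 3 this holds exactly when 41 ∣ 38k, and as gcd(38, 41) = 1, exactly when 41 ∣ k.
The smallest positive such k is 41.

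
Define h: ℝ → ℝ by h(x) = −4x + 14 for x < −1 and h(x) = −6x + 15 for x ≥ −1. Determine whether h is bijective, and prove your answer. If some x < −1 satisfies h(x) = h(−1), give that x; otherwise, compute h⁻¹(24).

Both pieces are strictly decreasing (slopes −4 and −6), so each is injective on its own interval.
The left piece maps (−∞, −1) onto (18, ∞); the right piece maps [−1, ∞) onto (−∞, 21].
These images overlap. In particular h(−1) = 21 (right piece), and solving −4x + 14 = 21 on the left piece gives x = −7/4 < −1.
So h(−7/4) = h(−1) with −7/4 ≠ −1, and h is not injective, hence not bijective. This x = −7/4 is the requested value below −1.

-7/4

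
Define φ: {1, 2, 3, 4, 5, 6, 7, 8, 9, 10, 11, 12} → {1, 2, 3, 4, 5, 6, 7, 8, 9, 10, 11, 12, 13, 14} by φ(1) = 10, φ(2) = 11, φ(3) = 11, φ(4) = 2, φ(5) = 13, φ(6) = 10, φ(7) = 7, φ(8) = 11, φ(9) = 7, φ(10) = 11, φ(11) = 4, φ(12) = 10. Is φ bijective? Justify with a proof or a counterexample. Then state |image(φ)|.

6

φ(2) = 11 = φ(3) with 2 ≠ 3, so φ is not injective, hence not bijective.
The image of φ is {2, 4, 7, 10, 11, 13}, which has 6 elements.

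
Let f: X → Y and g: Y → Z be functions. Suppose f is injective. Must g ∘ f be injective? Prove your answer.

not injective

No. Take X = Y = Z = {0, 1}, f = identity (injective), and g(x) = 0 for every x.
Then (g ∘ f)(0) = 0 = (g ∘ f)(1) with 0 ≠ 1, so g ∘ f is not injective.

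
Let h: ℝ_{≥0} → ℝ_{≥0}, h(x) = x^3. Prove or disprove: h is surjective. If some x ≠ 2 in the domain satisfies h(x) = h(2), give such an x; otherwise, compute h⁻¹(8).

For any y ∈ ℝ_{≥0}, x = y^{1/3} ∈ ℝ_{≥0} gives h(x) = y, so h is surjective.
Since x ↦ x^3 is strictly increasing on ℝ_{≥0}, it is injective there, so no x ≠ 2 in the domain has h(x) = h(2). We therefore compute h⁻¹(8) = 8^{1/3} = 2 (indeed 2^3 = 8).

2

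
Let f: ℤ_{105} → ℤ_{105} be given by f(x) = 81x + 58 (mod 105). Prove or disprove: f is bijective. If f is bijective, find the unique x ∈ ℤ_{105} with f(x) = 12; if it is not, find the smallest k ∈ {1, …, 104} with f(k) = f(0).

Recall: f is injective if f(s) = f(t) implies s = t.
We have gcd(81, 105) = 3 > 1. Taking s = 0 and t = 35: f(0) = 58 and f(35) = 81·35 + 58 = 2893 ≡ 58 (mod 105).
So f(0) = f(35) while 0 ≠ 35, so f is not injective, hence not bijective.
Since f is not bijective, we find the least positive k with f(k) = f(0): this means 81k ≡ 0 (mod 105), i.e. 105 ∣ 81k. Since gcd(81, 105) = 3, dividing through by 3 this holds exactly when 35 ∣ 27k, and as gcd(27, 35) = 1, exactly when 35 ∣ k.
The smallest positive such k is 35.

35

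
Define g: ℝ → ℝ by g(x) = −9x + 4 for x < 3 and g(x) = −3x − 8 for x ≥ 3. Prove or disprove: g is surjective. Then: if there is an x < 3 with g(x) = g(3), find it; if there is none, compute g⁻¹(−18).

7/3

Both pieces are strictly decreasing (slopes −9 and −3), so each is injective on its own interval.
The left piece maps (−∞, 3) onto (−23, ∞); the right piece maps [3, ∞) onto (−∞, −17].
The union (−23, ∞) ∪ (−∞, −17] covers ℝ, so g is surjective.
For the follow-up: the images overlap, so an x < 3 with g(x) = g(3) exists. g(3) = −17; solving −9x + 4 = −17 for x < 3 gives x = (−17 − 4)/(−9) = 7/3.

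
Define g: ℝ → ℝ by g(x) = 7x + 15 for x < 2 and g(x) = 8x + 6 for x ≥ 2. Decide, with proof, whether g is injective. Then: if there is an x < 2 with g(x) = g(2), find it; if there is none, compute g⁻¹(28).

Both pieces are strictly increasing (slopes 7 and 8), so each is injective on its own interval.
The left piece maps (−∞, 2) onto (−∞, 29); the right piece maps [2, ∞) onto [22, ∞).
These images overlap. In particular g(2) = 22 (right piece), and solving 7x + 15 = 22 on the left piece gives x = 1 < 2.
So g(1) = g(2) with 1 ≠ 2, and g is not injective. This x = 1 is the requested value below 2.

1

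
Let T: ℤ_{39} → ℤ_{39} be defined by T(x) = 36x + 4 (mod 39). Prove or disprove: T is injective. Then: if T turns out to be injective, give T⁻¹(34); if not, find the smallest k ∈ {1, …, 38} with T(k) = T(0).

13

Recall: injectivity means: for all u, v in the domain, T(u) = T(v) implies u = v.
We have gcd(36, 39) = 3 > 1. Taking u = 0 and v = 13: T(0) = 4 and T(13) = 36·13 + 4 = 472 ≡ 4 (mod 39).
So T(0) = T(13) while 0 ≠ 13, thus T is not injective.
Since T is not injective, we find the least positive k with T(k) = T(0): this means 36k ≡ 0 (mod 39), i.e. 39 ∣ 36k. Since gcd(36, 39) = 3, dividing through by 3 this holds exactly when 13 ∣ 12k, and as gcd(12, 13) = 1, exactly when 13 ∣ k.
The smallest positive such k is 13.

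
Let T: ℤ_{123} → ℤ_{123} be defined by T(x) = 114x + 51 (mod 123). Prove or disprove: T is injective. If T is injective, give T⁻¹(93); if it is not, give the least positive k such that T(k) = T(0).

41

We have gcd(114, 123) = 3 > 1. Taking x_1 = 0 and x_2 = 41: T(0) = 51 and T(41) = 114·41 + 51 = 4725 ≡ 51 (mod 123).
So T(0) = T(41) while 0 ≠ 41, hence T is not injective.
Since T is not injective, we find the least positive k with T(k) = T(0): this means 114k ≡ 0 (mod 123), i.e. 123 ∣ 114k. Since gcd(114, 123) = 3, dividing through by 3 this holds exactly when 41 ∣ 38k, and as gcd(38, 41) = 1, exactly when 41 ∣ k.
The smallest positive such k is 41.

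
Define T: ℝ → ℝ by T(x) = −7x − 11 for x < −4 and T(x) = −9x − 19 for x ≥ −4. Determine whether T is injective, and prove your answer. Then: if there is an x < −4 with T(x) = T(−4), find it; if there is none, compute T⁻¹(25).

Both pieces are strictly decreasing (slopes −7 and −9), so each is injective on its own interval.
The left piece maps (−∞, −4) onto (17, ∞); the right piece maps [−4, ∞) onto (−∞, 17].
These images are disjoint, so no value is attained by both pieces. So T is injective.
Because the two images are disjoint, no x < −4 has T(x) = T(−4), so we compute T⁻¹(25): 25 lies in (17, ∞), so solve −7x − 11 = 25: x = (25 + 11)/(−7) = −36/7.

-36/7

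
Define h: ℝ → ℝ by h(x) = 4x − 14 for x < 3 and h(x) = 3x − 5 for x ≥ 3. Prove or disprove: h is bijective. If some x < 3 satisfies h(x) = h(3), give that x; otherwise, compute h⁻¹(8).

Both pieces are strictly increasing (slopes 4 and 3), so each is injective on its own interval.
The left piece maps (−∞, 3) onto (−∞, −2); the right piece maps [3, ∞) onto [4, ∞).
The images leave a gap (−2 has no preimage), so h is not surjective, hence not bijective.
Because the two images are disjoint, no x < 3 has h(x) = h(3), so we compute h⁻¹(8): 8 lies in [4, ∞), so solve 3x − 5 = 8: x = (8 + 5)/3 = 13/3.

13/3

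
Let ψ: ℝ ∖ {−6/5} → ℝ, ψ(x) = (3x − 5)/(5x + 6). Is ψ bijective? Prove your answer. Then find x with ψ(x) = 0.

5/3

If ψ(x) = 3/5, cross-multiplying gives 5(3x − 5) = 3(5x + 6), which simplifies to −25 = 18 — false.  So 3/5 has no preimage and ψ is not surjective.
Thus ψ is not bijective.
Solving ψ(x) = 0: cross-multiplying gives 3x − 5 = 0(5x + 6), which rearranges to 3x = 5, so x = 5/3.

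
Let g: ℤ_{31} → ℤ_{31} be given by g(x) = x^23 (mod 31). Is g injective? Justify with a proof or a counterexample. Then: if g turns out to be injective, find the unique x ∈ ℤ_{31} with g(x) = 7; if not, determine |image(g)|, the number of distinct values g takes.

Since 31 is prime, the nonzero elements of ℤ_{31} form a cyclic group of order 30.
As gcd(23, 30) = 1, raising to the 23rd power is a bijection on this group: if a^23 ≡ b^23 then (ab^{−1})^23 = 1, and the only element of order dividing gcd(23, 30) = 1 is 1, so a = b.
With g(0) = 0 this makes g injective on all of ℤ_{31}, hence bijective (finite equal-size domain and codomain). In particular g is injective.
Since g is injective, we find the preimage of 7. The inverse of x ↦ x^23 on (ℤ_{31})^× is x ↦ x^17, because 23·17 = 391 = 13·30 + 1 ≡ 1 (mod 30) and x^{30} = 1 for x ≠ 0 (Fermat). So g⁻¹(7) = 7^17 mod 31.
Repeated squaring mod 31: 7^1 ≡ 7, 7^2 ≡ 7² = 49 ≡ 18, 7^4 ≡ 18² = 324 ≡ 14, 7^8 ≡ 14² = 196 ≡ 10, 7^16 ≡ 10² = 100 ≡ 7. Since 17 = 16 + 1, 7^17 ≡ 7·7: 7·7 = 49 ≡ 18. So 7^17 ≡ 18 (mod 31).
Hence g⁻¹(7) = 18.

18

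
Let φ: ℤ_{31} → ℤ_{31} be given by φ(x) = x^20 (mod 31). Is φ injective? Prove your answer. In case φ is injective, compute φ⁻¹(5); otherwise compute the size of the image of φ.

4

φ(1) = 1^20 = 1.
φ(2): Repeated squaring mod 31: 2^1 ≡ 2, 2^2 ≡ 2² = 4, 2^4 ≡ 4² = 16, 2^8 ≡ 16² = 256 ≡ 8, 2^16 ≡ 8² = 64 ≡ 2. Since 20 = 16 + 4, 2^20 ≡ 2·16: 2·16 = 32 ≡ 1. So 2^20 ≡ 1 (mod 31).
So φ(1) = φ(2) = 1 while 1 ≠ 2, so φ is not injective.
Since φ is not injective, we determine |image(φ)|. Computing x^20 mod 31 for each x (by repeated squaring, reducing mod 31 at every step), the values φ(0), φ(1), …, φ(30) are: 0, 1, 1, 5, 1, 25, 5, 5, 1, 25, 25, 25, 5, 25, 5, 1, 1, 5, 25, 5, 25, 25, 25, 1, 5, 5, 25, 1, 5, 1, 1.
The distinct values are {0, 1, 5, 25}; there are 4 of them.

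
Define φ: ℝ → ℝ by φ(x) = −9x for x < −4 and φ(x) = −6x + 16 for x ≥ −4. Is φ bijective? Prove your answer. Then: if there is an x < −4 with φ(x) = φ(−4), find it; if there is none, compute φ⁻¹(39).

-40/9

Both pieces are strictly decreasing (slopes −9 and −6), so each is injective on its own interval.
The left piece maps (−∞, −4) onto (36, ∞); the right piece maps [−4, ∞) onto (−∞, 40].
These images overlap. In particular φ(−4) = 40 (right piece), and solving −9x = 40 on the left piece gives x = −40/9 < −4.
So φ(−40/9) = φ(−4) with −40/9 ≠ −4, and φ is not injective, hence not bijective. This x = −40/9 is the requested value below −4.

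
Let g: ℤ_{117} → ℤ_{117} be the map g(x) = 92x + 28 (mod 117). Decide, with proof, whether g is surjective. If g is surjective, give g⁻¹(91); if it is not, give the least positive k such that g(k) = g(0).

Since gcd(92, 117) = 1, 92 is invertible modulo 117. Euclid's algorithm: 117 = 1·92 + 25, 92 = 3·25 + 17, 25 = 1·17 + 8, 17 = 2·8 + 1; back-substituting gives 1 = 14·92 − 11·117, so 92⁻¹ ≡ 14 (mod 117).
Then y ↦ 14(y − 28) is a two-sided inverse to g, so every y ∈ ℤ_{117} has a preimage.
Hence g is surjective.
Since g is surjective, we compute g⁻¹(91): solve 92x + 28 ≡ 91 (mod 117), i.e. 92x ≡ 63 (mod 117).
Multiplying by 92⁻¹ = 14 gives x ≡ 14·63 = 882 = 7·117 + 63 ≡ 63 (mod 117).
Check: g(63) = 92·63 + 28 = 5824 = 49·117 + 91 ≡ 91 (mod 117).

63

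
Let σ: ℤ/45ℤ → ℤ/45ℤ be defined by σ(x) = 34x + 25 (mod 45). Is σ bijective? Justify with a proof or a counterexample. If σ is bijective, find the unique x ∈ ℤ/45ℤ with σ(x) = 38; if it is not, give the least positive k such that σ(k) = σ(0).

If σ(x_1) = σ(x_2), then 34x_1 ≡ 34x_2 (mod 45). Because gcd(34, 45) = 1, we may cancel 34 to get x_1 ≡ x_2 (mod 45).
We now compute 34⁻¹ mod 45 explicitly. Euclid's algorithm: 45 = 1·34 + 11, 34 = 3·11 + 1; back-substituting gives 1 = 4·34 − 3·45, so 34⁻¹ ≡ 4 (mod 45).
For any y ∈ ℤ/45ℤ, x = 4(y − 25) mod 45 satisfies σ(x) = 34·4(y − 25) + 25 ≡ y (since 34·4 ≡ 1 mod 45). So every y has a preimage.
Thus σ is bijective.
Since σ is bijective, we find σ⁻¹(38): we need 34x ≡ 38 − 25 ≡ 13 (mod 45). Using 34⁻¹ = 4: x ≡ 4·13 = 52 = 1·45 + 7, so x = 7.
Check: σ(7) = 34·7 + 25 = 263 = 5·45 + 38 ≡ 38 (mod 45).

7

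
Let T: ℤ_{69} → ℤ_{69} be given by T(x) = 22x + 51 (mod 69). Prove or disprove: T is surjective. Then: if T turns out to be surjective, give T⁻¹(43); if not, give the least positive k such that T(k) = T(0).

Since gcd(22, 69) = 1, 22 is invertible modulo 69. Euclid's algorithm: 69 = 3·22 + 3, 22 = 7·3 + 1; back-substituting gives 1 = 22·22 − 7·69, so 22⁻¹ ≡ 22 (mod 69).
For any y ∈ ℤ_{69}, x = 22(y − 51) mod 69 satisfies T(x) = 22·22(y − 51) + 51 ≡ y (since 22·22 ≡ 1 mod 69). So every y has a preimage.
Hence T is surjective.
Since T is surjective, we find T⁻¹(43): we need 22x ≡ 43 − 51 ≡ 61 (mod 69). Using 22⁻¹ = 22: x ≡ 22·61 = 1342 = 19·69 + 31, so x = 31.
Check: T(31) = 22·31 + 51 = 733 = 10·69 + 43 ≡ 43 (mod 69).

31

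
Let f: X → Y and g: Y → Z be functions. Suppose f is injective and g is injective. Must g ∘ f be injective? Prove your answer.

Suppose (g ∘ f)(s) = (g ∘ f)(t), i.e. g(f(s)) = g(f(t)).
Since g is injective, f(s) = f(t). Since f is injective, s = t. So g ∘ f is injective.

injective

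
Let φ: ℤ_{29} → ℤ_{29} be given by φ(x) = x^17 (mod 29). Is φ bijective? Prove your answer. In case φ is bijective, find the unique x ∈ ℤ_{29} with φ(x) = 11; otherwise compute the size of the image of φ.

Since 29 is prime, the nonzero elements of ℤ_{29} form a cyclic group of order 28.
As gcd(17, 28) = 1, raising to the 17th power is a bijection on this group: if u^17 ≡ v^17 then (uv^{−1})^17 = 1, and the only element of order dividing gcd(17, 28) = 1 is 1, so u = v.
With φ(0) = 0 this makes φ injective on all of ℤ_{29}, hence bijective (finite equal-size domain and codomain). In particular φ is bijective.
Since φ is bijective, we find the preimage of 11. The inverse of x ↦ x^17 on (ℤ_{29})^× is x ↦ x^5, because 17·5 = 85 = 3·28 + 1 ≡ 1 (mod 28) and x^{28} = 1 for x ≠ 0 (Fermat). So φ⁻¹(11) = 11^5 mod 29.
Repeated squaring mod 29: 11^1 ≡ 11, 11^2 ≡ 11² = 121 ≡ 5, 11^4 ≡ 5² = 25. Since 5 = 4 + 1, 11^5 ≡ 25·11: 25·11 = 275 ≡ 14. So 11^5 ≡ 14 (mod 29).
Hence φ⁻¹(11) = 14.

14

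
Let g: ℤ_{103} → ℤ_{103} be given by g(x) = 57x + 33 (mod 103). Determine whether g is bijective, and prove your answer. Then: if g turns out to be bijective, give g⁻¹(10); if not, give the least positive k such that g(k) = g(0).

Suppose g(u) = g(v) in ℤ_{103}. Then 57u + 33 ≡ 57v + 33 (mod 103), therefore 57(u − v) ≡ 0 (mod 103).
Since gcd(57, 103) = 1, 57 is invertible modulo 103, so u − v ≡ 0 (mod 103), i.e. u = v.
We now compute 57⁻¹ mod 103 explicitly. Euclid's algorithm: 103 = 1·57 + 46, 57 = 1·46 + 11, 46 = 4·11 + 2, 11 = 5·2 + 1; back-substituting gives 1 = 47·57 − 26·103, so 57⁻¹ ≡ 47 (mod 103).
Then y ↦ 47(y − 33) is a two-sided inverse to g, so every y ∈ ℤ_{103} has a preimage.
Thus g is bijective.
Since g is bijective, we find g⁻¹(10): we need 57x ≡ 10 − 33 ≡ 80 (mod 103). Using 57⁻¹ = 47: x ≡ 47·80 = 3760 = 36·103 + 52, so x = 52.
Check: g(52) = 57·52 + 33 = 2997 = 29·103 + 10 ≡ 10 (mod 103).

52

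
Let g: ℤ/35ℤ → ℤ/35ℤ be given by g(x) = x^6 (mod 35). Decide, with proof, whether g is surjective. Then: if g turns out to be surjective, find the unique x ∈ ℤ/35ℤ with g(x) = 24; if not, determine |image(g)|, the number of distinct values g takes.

g(2): Repeated squaring mod 35: 2^1 ≡ 2, 2^2 ≡ 2² = 4, 2^4 ≡ 4² = 16. Since 6 = 4 + 2, 2^6 ≡ 16·4: 16·4 = 64 ≡ 29. So 2^6 ≡ 29 (mod 35).
g(3): Repeated squaring mod 35: 3^1 ≡ 3, 3^2 ≡ 3² = 9, 3^4 ≡ 9² = 81 ≡ 11. Since 6 = 4 + 2, 3^6 ≡ 11·9: 11·9 = 99 ≡ 29. So 3^6 ≡ 29 (mod 35).
So g(2) = g(3) = 29 while 2 ≠ 3, hence g is not injective.
A non-injective map from the 35-element set ℤ/35ℤ to itself takes at most 34 distinct values, so it cannot be surjective. Hence g is not surjective.
Since g is not surjective, we determine |image(g)|. Computing x^6 mod 35 for each x (by repeated squaring, reducing mod 35 at every step), the values g(0), g(1), …, g(34) are: 0, 1, 29, 29, 1, 15, 1, 14, 29, 1, 15, 1, 29, 29, 21, 15, 1, 29, 29, 1, 15, 21, 29, 29, 1, 15, 1, 29, 14, 1, 15, 1, 29, 29, 1.
The distinct values are {0, 1, 14, 15, 21, 29}; there are 6 of them.

6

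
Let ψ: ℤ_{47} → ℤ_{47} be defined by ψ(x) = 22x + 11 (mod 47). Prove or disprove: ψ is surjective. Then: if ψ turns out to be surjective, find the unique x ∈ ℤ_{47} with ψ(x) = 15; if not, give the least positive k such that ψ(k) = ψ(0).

Since gcd(22, 47) = 1, 22 is invertible modulo 47. Euclid's algorithm: 47 = 2·22 + 3, 22 = 7·3 + 1; back-substituting gives 1 = 15·22 − 7·47, so 22⁻¹ ≡ 15 (mod 47).
Then y ↦ 15(y − 11) is a two-sided inverse to ψ, so every y ∈ ℤ_{47} has a preimage.
So ψ is surjective.
Since ψ is surjective, we find ψ⁻¹(15): we need 22x ≡ 15 − 11 ≡ 4 (mod 47). Using 22⁻¹ = 15: x ≡ 15·4 = 60 = 1·47 + 13, so x = 13.
Check: ψ(13) = 22·13 + 11 = 297 = 6·47 + 15 ≡ 15 (mod 47).

13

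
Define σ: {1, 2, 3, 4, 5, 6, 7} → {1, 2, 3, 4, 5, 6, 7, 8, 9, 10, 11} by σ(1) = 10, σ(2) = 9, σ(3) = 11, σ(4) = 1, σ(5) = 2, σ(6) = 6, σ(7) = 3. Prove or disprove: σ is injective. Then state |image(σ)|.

The values σ(1), …, σ(7) are 10, 9, 11, 1, 2, 6, 3 — all distinct.
So σ(s) = σ(t) only when s = t, and σ is injective.
The image of σ is {1, 2, 3, 6, 9, 10, 11}, which has 7 elements.

7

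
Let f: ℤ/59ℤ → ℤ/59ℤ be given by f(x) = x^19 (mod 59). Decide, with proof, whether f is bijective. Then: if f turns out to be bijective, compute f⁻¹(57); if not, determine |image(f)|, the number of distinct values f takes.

Since 59 is prime, the nonzero elements of ℤ/59ℤ form a cyclic group of order 58.
As gcd(19, 58) = 1, raising to the 19th power is a bijection on this group: if x_1^19 ≡ x_2^19 then (x_1x_2^{−1})^19 = 1, and the only element of order dividing gcd(19, 58) = 1 is 1, so x_1 = x_2.
With f(0) = 0 this makes f injective on all of ℤ/59ℤ, hence bijective (finite equal-size domain and codomain). In particular f is bijective.
Since f is bijective, we find the preimage of 57. The inverse of x ↦ x^19 on (ℤ/59ℤ)^× is x ↦ x^55, because 19·55 = 1045 = 18·58 + 1 ≡ 1 (mod 58) and x^{58} = 1 for x ≠ 0 (Fermat). So f⁻¹(57) = 57^55 mod 59.
Repeated squaring mod 59: 57^1 ≡ 57, 57^2 ≡ 57² = 3249 ≡ 4, 57^4 ≡ 4² = 16, 57^8 ≡ 16² = 256 ≡ 20, 57^16 ≡ 20² = 400 ≡ 46, 57^32 ≡ 46² = 2116 ≡ 51. Since 55 = 32 + 16 + 4 + 2 + 1, 57^55 ≡ 51·46·16·4·57: 51·46 = 2346 ≡ 45, then 45·16 = 720 ≡ 12, then 12·4 = 48, then 48·57 = 2736 ≡ 22. So 57^55 ≡ 22 (mod 59).
Hence f⁻¹(57) = 22.

22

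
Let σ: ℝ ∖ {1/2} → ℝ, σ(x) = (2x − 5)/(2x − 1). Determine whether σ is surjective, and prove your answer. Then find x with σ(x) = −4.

9/10

If σ(x) = 1, cross-multiplying gives 2(2x − 5) = 2(2x − 1), which simplifies to −10 = −2 — false.  So 1 has no preimage and σ is not surjective.
Solving σ(x) = −4: cross-multiplying gives 2x − 5 = −4(2x − 1), which rearranges to 10x = 9, so x = 9/10.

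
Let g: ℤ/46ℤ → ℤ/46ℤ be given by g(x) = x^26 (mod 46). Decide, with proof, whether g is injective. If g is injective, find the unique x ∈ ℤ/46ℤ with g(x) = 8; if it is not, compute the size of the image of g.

24

g(22): Repeated squaring mod 46: 22^1 ≡ 22, 22^2 ≡ 22² = 484 ≡ 24, 22^4 ≡ 24² = 576 ≡ 24, 22^8 ≡ 24² = 576 ≡ 24, 22^16 ≡ 24² = 576 ≡ 24. Since 26 = 16 + 8 + 2, 22^26 ≡ 24·24·24: 24·24 = 576 ≡ 24, then 24·24 = 576 ≡ 24. So 22^26 ≡ 24 (mod 46).
g(24): Repeated squaring mod 46: 24^1 ≡ 24, 24^2 ≡ 24² = 576 ≡ 24, 24^4 ≡ 24² = 576 ≡ 24, 24^8 ≡ 24² = 576 ≡ 24, 24^16 ≡ 24² = 576 ≡ 24. Since 26 = 16 + 8 + 2, 24^26 ≡ 24·24·24: 24·24 = 576 ≡ 24, then 24·24 = 576 ≡ 24. So 24^26 ≡ 24 (mod 46).
So g(22) = g(24) = 24 while 22 ≠ 24, so g is not injective.
Since g is not injective, we determine |image(g)|. Computing x^26 mod 46 for each x (by repeated squaring, reducing mod 46 at every step), the values g(0), g(1), …, g(45) are: 0, 1, 16, 35, 26, 27, 8, 9, 2, 29, 18, 13, 36, 41, 6, 25, 32, 31, 4, 3, 12, 39, 24, 23, 24, 39, 12, 3, 4, 31, 32, 25, 6, 41, 36, 13, 18, 29, 2, 9, 8, 27, 26, 35, 16, 1.
The distinct values are {0, 1, 2, 3, 4, 6, 8, 9, 12, 13, 16, 18, 23, 24, 25, 26, 27, 29, 31, 32, 35, 36, 39, 41}; there are 24 of them.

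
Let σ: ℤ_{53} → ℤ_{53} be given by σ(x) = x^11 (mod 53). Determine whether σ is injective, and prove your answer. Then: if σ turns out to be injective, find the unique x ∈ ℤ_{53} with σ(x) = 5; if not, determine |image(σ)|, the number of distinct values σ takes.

Since 53 is prime, the nonzero elements of ℤ_{53} form a cyclic group of order 52.
As gcd(11, 52) = 1, raising to the 11th power is a bijection on this group: if s^11 ≡ t^11 then (st^{−1})^11 = 1, and the only element of order dividing gcd(11, 52) = 1 is 1, so s = t.
With σ(0) = 0 this makes σ injective on all of ℤ_{53}, hence bijective (finite equal-size domain and codomain). In particular σ is injective.
Since σ is injective, we find the preimage of 5. The inverse of x ↦ x^11 on (ℤ_{53})^× is x ↦ x^19, because 11·19 = 209 = 4·52 + 1 ≡ 1 (mod 52) and x^{52} = 1 for x ≠ 0 (Fermat). So σ⁻¹(5) = 5^19 mod 53.
Repeated squaring mod 53: 5^1 ≡ 5, 5^2 ≡ 5² = 25, 5^4 ≡ 25² = 625 ≡ 42, 5^8 ≡ 42² = 1764 ≡ 15, 5^16 ≡ 15² = 225 ≡ 13. Since 19 = 16 + 2 + 1, 5^19 ≡ 13·25·5: 13·25 = 325 ≡ 7, then 7·5 = 35. So 5^19 ≡ 35 (mod 53).
Hence σ⁻¹(5) = 35.

35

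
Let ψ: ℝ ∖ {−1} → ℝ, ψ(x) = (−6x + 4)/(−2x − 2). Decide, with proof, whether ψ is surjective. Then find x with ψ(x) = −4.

-2/7

If ψ(x) = 3, cross-multiplying gives −2(−6x + 4) = −6(−2x − 2), which simplifies to −8 = 12 — false.  So 3 has no preimage and ψ is not surjective.
Solving ψ(x) = −4: cross-multiplying gives −6x + 4 = −4(−2x − 2), which rearranges to −14x = 4, so x = −2/7.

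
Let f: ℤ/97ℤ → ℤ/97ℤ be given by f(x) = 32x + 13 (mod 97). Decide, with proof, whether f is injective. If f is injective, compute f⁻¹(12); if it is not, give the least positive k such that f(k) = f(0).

3

Suppose f(u) = f(v) in ℤ/97ℤ. Then 32u + 13 ≡ 32v + 13 (mod 97), thus 32(u − v) ≡ 0 (mod 97).
Since gcd(32, 97) = 1, 32 is invertible modulo 97, so u − v ≡ 0 (mod 97), i.e. u = v.
Thus f is injective.
We now compute 32⁻¹ mod 97 explicitly. Euclid's algorithm: 97 = 3·32 + 1; back-substituting gives 1 = 94·32 − 31·97, so 32⁻¹ ≡ 94 (mod 97).
Since f is injective, we compute f⁻¹(12): solve 32x + 13 ≡ 12 (mod 97), i.e. 32x ≡ 96 (mod 97).
Multiplying by 32⁻¹ = 94 gives x ≡ 94·96 = 9024 = 93·97 + 3 ≡ 3 (mod 97).
Check: f(3) = 32·3 + 13 = 109 = 1·97 + 12 ≡ 12 (mod 97).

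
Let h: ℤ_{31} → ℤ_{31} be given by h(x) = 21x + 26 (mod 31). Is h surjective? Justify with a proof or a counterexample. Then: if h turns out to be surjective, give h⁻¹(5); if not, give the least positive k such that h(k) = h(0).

30

Since gcd(21, 31) = 1, 21 is invertible modulo 31. Euclid's algorithm: 31 = 1·21 + 10, 21 = 2·10 + 1; back-substituting gives 1 = 3·21 − 2·31, so 21⁻¹ ≡ 3 (mod 31).
Then y ↦ 3(y − 26) is a two-sided inverse to h, so every y ∈ ℤ_{31} has a preimage.
So h is surjective.
Since h is surjective, we compute h⁻¹(5): solve 21x + 26 ≡ 5 (mod 31), i.e. 21x ≡ 10 (mod 31).
Multiplying by 21⁻¹ = 3 gives x ≡ 3·10 = 30 ≡ 30 (mod 31).
Check: h(30) = 21·30 + 26 = 656 = 21·31 + 5 ≡ 5 (mod 31).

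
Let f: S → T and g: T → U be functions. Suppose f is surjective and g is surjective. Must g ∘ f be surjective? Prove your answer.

Let c ∈ U. Since g is surjective, there is b ∈ T with g(b) = c. Since f is surjective, there is a ∈ S with f(a) = b.
Then (g ∘ f)(a) = g(b) = c. Thus g ∘ f is surjective.

surjective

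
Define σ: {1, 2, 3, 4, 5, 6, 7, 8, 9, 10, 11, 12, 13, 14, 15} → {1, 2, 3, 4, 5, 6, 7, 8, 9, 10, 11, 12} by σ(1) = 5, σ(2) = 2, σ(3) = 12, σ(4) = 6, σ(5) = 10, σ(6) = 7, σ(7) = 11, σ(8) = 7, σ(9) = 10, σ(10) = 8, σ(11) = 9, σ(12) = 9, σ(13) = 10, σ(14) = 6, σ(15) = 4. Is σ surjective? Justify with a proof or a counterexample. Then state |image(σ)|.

10

No element maps to 1, so σ is not surjective.
The image of σ is {2, 4, 5, 6, 7, 8, 9, 10, 11, 12}, which has 10 elements.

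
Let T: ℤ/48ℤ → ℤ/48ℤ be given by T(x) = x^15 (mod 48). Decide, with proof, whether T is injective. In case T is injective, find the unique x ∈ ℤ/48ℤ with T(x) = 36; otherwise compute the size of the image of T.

T(0) = 0^15 = 0.
T(6): Repeated squaring mod 48: 6^1 ≡ 6, 6^2 ≡ 6² = 36, 6^4 ≡ 36² = 1296 ≡ 0, 6^8 ≡ 0² = 0. Since 15 = 8 + 4 + 2 + 1, 6^15 ≡ 0·0·36·6: 0·0 = 0, then 0·36 = 0, then 0·6 = 0. So 6^15 ≡ 0 (mod 48).
So T(0) = T(6) = 0 while 0 ≠ 6, hence T is not injective.
Since T is not injective, we determine |image(T)|. Computing x^15 mod 48 for each x (by repeated squaring, reducing mod 48 at every step), the values T(0), T(1), …, T(47) are: 0, 1, 32, 27, 16, 29, 0, 7, 32, 9, 16, 35, 0, 37, 32, 15, 16, 17, 0, 43, 32, 45, 16, 23, 0, 25, 32, 3, 16, 5, 0, 31, 32, 33, 16, 11, 0, 13, 32, 39, 16, 41, 0, 19, 32, 21, 16, 47.
The distinct values are {0, 1, 3, 5, 7, 9, 11, 13, 15, 16, 17, 19, 21, 23, 25, 27, 29, 31, 32, 33, 35, 37, 39, 41, 43, 45, 47}; there are 27 of them.

27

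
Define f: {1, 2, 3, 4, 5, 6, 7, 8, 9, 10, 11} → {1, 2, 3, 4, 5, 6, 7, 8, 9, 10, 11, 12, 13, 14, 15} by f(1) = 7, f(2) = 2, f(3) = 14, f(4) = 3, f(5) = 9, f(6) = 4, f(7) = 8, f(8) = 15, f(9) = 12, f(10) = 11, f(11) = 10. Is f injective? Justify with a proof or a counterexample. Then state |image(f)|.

The values f(1), …, f(11) are 7, 2, 14, 3, 9, 4, 8, 15, 12, 11, 10 — all distinct.
So f(a) = f(b) only when a = b, and f is injective.
The image of f is {2, 3, 4, 7, 8, 9, 10, 11, 12, 14, 15}, which has 11 elements.

11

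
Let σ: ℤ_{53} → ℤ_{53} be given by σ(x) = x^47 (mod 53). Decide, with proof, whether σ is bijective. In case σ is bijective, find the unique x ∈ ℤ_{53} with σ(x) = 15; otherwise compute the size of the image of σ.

Since 53 is prime, the nonzero elements of ℤ_{53} form a cyclic group of order 52.
As gcd(47, 52) = 1, raising to the 47th power is a bijection on this group: if a^47 ≡ b^47 then (ab^{−1})^47 = 1, and the only element of order dividing gcd(47, 52) = 1 is 1, so a = b.
With σ(0) = 0 this makes σ injective on all of ℤ_{53}, hence bijective (finite equal-size domain and codomain). In particular σ is bijective.
Since σ is bijective, we find the preimage of 15. The inverse of x ↦ x^47 on (ℤ_{53})^× is x ↦ x^31, because 47·31 = 1457 = 28·52 + 1 ≡ 1 (mod 52) and x^{52} = 1 for x ≠ 0 (Fermat). So σ⁻¹(15) = 15^31 mod 53.
Repeated squaring mod 53: 15^1 ≡ 15, 15^2 ≡ 15² = 225 ≡ 13, 15^4 ≡ 13² = 169 ≡ 10, 15^8 ≡ 10² = 100 ≡ 47, 15^16 ≡ 47² = 2209 ≡ 36. Since 31 = 16 + 8 + 4 + 2 + 1, 15^31 ≡ 36·47·10·13·15: 36·47 = 1692 ≡ 49, then 49·10 = 490 ≡ 13, then 13·13 = 169 ≡ 10, then 10·15 = 150 ≡ 44. So 15^31 ≡ 44 (mod 53).
Hence σ⁻¹(15) = 44.

44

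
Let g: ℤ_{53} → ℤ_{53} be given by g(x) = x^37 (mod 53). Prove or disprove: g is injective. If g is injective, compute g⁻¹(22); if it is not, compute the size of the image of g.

8

Since 53 is prime, the nonzero elements of ℤ_{53} form a cyclic group of order 52.
As gcd(37, 52) = 1, raising to the 37th power is a bijection on this group: if u^37 ≡ v^37 then (uv^{−1})^37 = 1, and the only element of order dividing gcd(37, 52) = 1 is 1, so u = v.
With g(0) = 0 this makes g injective on all of ℤ_{53}, hence bijective (finite equal-size domain and codomain). In particular g is injective.
Since g is injective, we find the preimage of 22. The inverse of x ↦ x^37 on (ℤ_{53})^× is x ↦ x^45, because 37·45 = 1665 = 32·52 + 1 ≡ 1 (mod 52) and x^{52} = 1 for x ≠ 0 (Fermat). So g⁻¹(22) = 22^45 mod 53.
Repeated squaring mod 53: 22^1 ≡ 22, 22^2 ≡ 22² = 484 ≡ 7, 22^4 ≡ 7² = 49, 22^8 ≡ 49² = 2401 ≡ 16, 22^16 ≡ 16² = 256 ≡ 44, 22^32 ≡ 44² = 1936 ≡ 28. Since 45 = 32 + 8 + 4 + 1, 22^45 ≡ 28·16·49·22: 28·16 = 448 ≡ 24, then 24·49 = 1176 ≡ 10, then 10·22 = 220 ≡ 8. So 22^45 ≡ 8 (mod 53).
Hence g⁻¹(22) = 8.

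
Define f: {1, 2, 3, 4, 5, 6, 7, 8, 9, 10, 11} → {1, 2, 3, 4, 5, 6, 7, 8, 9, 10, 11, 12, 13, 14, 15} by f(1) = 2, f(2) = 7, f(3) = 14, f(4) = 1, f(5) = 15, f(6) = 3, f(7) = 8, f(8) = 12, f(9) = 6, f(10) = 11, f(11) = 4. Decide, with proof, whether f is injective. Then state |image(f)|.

The values f(1), …, f(11) are 2, 7, 14, 1, 15, 3, 8, 12, 6, 11, 4 — all distinct.
So f(x_1) = f(x_2) only when x_1 = x_2, and f is injective.
The image of f is {1, 2, 3, 4, 6, 7, 8, 11, 12, 14, 15}, which has 11 elements.

11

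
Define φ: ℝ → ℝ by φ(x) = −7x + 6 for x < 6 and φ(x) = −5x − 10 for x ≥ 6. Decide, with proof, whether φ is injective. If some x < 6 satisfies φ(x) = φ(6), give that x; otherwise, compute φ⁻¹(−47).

37/5

Both pieces are strictly decreasing (slopes −7 and −5), so each is injective on its own interval.
The left piece maps (−∞, 6) onto (−36, ∞); the right piece maps [6, ∞) onto (−∞, −40].
These images are disjoint, so no value is attained by both pieces. Thus φ is injective.
Because the two images are disjoint, no x < 6 has φ(x) = φ(6), so we compute φ⁻¹(−47): −47 lies in (−∞, −40], so solve −5x − 10 = −47: x = (−47 + 10)/(−5) = 37/5.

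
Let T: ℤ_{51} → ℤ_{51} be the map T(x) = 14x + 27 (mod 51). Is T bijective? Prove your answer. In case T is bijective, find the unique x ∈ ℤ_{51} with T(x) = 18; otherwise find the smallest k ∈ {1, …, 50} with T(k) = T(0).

Recall: T is injective if T(a) = T(b) implies a = b.
Suppose T(a) = T(b) in ℤ_{51}. Then 14a + 27 ≡ 14b + 27 (mod 51), thus 14(a − b) ≡ 0 (mod 51).
Since gcd(14, 51) = 1, 14 is invertible modulo 51, hence a − b ≡ 0 (mod 51), i.e. a = b.
We now compute 14⁻¹ mod 51 explicitly. Euclid's algorithm: 51 = 3·14 + 9, 14 = 1·9 + 5, 9 = 1·5 + 4, 5 = 1·4 + 1; back-substituting gives 1 = 11·14 − 3·51, so 14⁻¹ ≡ 11 (mod 51).
For any y ∈ ℤ_{51}, x = 11(y − 27) mod 51 satisfies T(x) = 14·11(y − 27) + 27 ≡ y (since 14·11 ≡ 1 mod 51). So every y has a preimage.
Hence T is bijective.
Since T is bijective, we find T⁻¹(18): we need 14x ≡ 18 − 27 ≡ 42 (mod 51). Using 14⁻¹ = 11: x ≡ 11·42 = 462 = 9·51 + 3, so x = 3.
Check: T(3) = 14·3 + 27 = 69 = 1·51 + 18 ≡ 18 (mod 51).

3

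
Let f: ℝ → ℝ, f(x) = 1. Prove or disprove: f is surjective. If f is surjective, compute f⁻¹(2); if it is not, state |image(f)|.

1

f(x) = 1 for all x, so 2 has no preimage and f is not surjective.
Since f is not surjective, we state |image(f)|: the image of f is {1}, which has 1 element.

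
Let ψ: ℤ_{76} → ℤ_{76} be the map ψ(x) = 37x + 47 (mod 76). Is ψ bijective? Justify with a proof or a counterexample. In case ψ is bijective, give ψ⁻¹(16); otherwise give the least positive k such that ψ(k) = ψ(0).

69

If ψ(s) = ψ(t), then 37s ≡ 37t (mod 76). Because gcd(37, 76) = 1, we may cancel 37 to get s ≡ t (mod 76).
We now compute 37⁻¹ mod 76 explicitly. Euclid's algorithm: 76 = 2·37 + 2, 37 = 18·2 + 1; back-substituting gives 1 = 37·37 − 18·76, so 37⁻¹ ≡ 37 (mod 76).
Then y ↦ 37(y − 47) is a two-sided inverse to ψ, so every y ∈ ℤ_{76} has a preimage.
Hence ψ is bijective.
Since ψ is bijective, we compute ψ⁻¹(16): solve 37x + 47 ≡ 16 (mod 76), i.e. 37x ≡ 45 (mod 76).
Multiplying by 37⁻¹ = 37 gives x ≡ 37·45 = 1665 = 21·76 + 69 ≡ 69 (mod 76).
Check: ψ(69) = 37·69 + 47 = 2600 = 34·76 + 16 ≡ 16 (mod 76).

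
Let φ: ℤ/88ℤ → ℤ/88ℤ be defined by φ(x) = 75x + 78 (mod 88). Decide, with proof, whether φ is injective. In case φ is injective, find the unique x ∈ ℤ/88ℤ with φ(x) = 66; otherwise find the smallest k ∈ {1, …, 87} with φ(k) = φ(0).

28

Suppose φ(s) = φ(t) in ℤ/88ℤ. Then 75s + 78 ≡ 75t + 78 (mod 88), therefore 75(s − t) ≡ 0 (mod 88).
Since gcd(75, 88) = 1, 75 is invertible modulo 88, therefore s − t ≡ 0 (mod 88), i.e. s = t.
Therefore φ is injective.
We now compute 75⁻¹ mod 88 explicitly. Euclid's algorithm: 88 = 1·75 + 13, 75 = 5·13 + 10, 13 = 1·10 + 3, 10 = 3·3 + 1; back-substituting gives 1 = 27·75 − 23·88, so 75⁻¹ ≡ 27 (mod 88).
Since φ is injective, we find φ⁻¹(66): we need 75x ≡ 66 − 78 ≡ 76 (mod 88). Using 75⁻¹ = 27: x ≡ 27·76 = 2052 = 23·88 + 28, so x = 28.
Check: φ(28) = 75·28 + 78 = 2178 = 24·88 + 66 ≡ 66 (mod 88).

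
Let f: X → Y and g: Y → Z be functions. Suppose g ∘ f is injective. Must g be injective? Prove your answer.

No. Take X = {0, 1, 2}, Y = {0, 1, 2, 3, 4}, Z = {0, 1, 2, 3, 4}, f(a) = a for each a ∈ X, and g(b) = 3 if b ∈ {3, 4} else g(b) = b.
Then g ∘ f = f is injective (X ⊂ Y and f is the inclusion), but g(3) = g(4) = 3 with 3 ≠ 4, so g is not injective.

not injective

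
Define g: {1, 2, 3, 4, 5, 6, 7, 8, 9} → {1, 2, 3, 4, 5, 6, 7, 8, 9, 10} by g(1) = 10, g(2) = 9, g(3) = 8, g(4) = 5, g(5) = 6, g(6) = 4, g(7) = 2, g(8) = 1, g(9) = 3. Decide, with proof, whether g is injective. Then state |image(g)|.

9

The values g(1), …, g(9) are 10, 9, 8, 5, 6, 4, 2, 1, 3 — all distinct.
So g(u) = g(v) only when u = v, and g is injective.
The image of g is {1, 2, 3, 4, 5, 6, 8, 9, 10}, which has 9 elements.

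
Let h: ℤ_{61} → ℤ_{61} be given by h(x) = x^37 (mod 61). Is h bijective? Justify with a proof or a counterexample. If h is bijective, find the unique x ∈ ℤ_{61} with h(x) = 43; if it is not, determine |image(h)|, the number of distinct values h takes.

54

Since 61 is prime, the nonzero elements of ℤ_{61} form a cyclic group of order 60.
As gcd(37, 60) = 1, raising to the 37th power is a bijection on this group: if x_1^37 ≡ x_2^37 then (x_1x_2^{−1})^37 = 1, and the only element of order dividing gcd(37, 60) = 1 is 1, so x_1 = x_2.
With h(0) = 0 this makes h injective on all of ℤ_{61}, hence bijective (finite equal-size domain and codomain). In particular h is bijective.
Since h is bijective, we find the preimage of 43. The inverse of x ↦ x^37 on (ℤ_{61})^× is x ↦ x^13, because 37·13 = 481 = 8·60 + 1 ≡ 1 (mod 60) and x^{60} = 1 for x ≠ 0 (Fermat). So h⁻¹(43) = 43^13 mod 61.
Repeated squaring mod 61: 43^1 ≡ 43, 43^2 ≡ 43² = 1849 ≡ 19, 43^4 ≡ 19² = 361 ≡ 56, 43^8 ≡ 56² = 3136 ≡ 25. Since 13 = 8 + 4 + 1, 43^13 ≡ 25·56·43: 25·56 = 1400 ≡ 58, then 58·43 = 2494 ≡ 54. So 43^13 ≡ 54 (mod 61).
Hence h⁻¹(43) = 54.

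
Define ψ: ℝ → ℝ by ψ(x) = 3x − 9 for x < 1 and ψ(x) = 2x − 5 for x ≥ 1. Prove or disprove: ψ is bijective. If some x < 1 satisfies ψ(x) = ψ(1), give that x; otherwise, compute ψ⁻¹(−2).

3/2

Both pieces are strictly increasing (slopes 3 and 2), so each is injective on its own interval.
The left piece maps (−∞, 1) onto (−∞, −6); the right piece maps [1, ∞) onto [−3, ∞).
The images leave a gap (−6 has no preimage), so ψ is not surjective, hence not bijective.
Because the two images are disjoint, no x < 1 has ψ(x) = ψ(1), so we compute ψ⁻¹(−2): −2 lies in [−3, ∞), so solve 2x − 5 = −2: x = (−2 + 5)/2 = 3/2.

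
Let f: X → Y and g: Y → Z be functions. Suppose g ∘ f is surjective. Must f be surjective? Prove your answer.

not surjective

No. Take X = {1}, Y = {1, 2, 3, 4}, Z = {1}, f(a) = 1 for every a ∈ X, and g(b) = 1 for every b ∈ Y.
Then g ∘ f is surjective onto {1}, but 4 ∈ Y has no preimage under f, so f is not surjective.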